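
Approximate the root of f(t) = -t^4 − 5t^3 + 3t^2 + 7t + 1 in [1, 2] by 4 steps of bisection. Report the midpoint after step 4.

1.3125

m = 1.5, f(m) = -3.6875 (−); new bracket [1, 1.5]
m = 1.25, f(m) = 2.230469 (+); new bracket [1.25, 1.5]
m = 1.375, f(m) = -0.275635 (−); new bracket [1.25, 1.375]
m = 1.3125, f(m) = 1.083 (+); new bracket [1.3125, 1.375]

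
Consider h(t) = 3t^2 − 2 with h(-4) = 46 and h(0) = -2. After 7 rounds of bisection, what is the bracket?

[-0.84375, -0.8125]

midpoint -2: h = 10 > 0 → [-2, 0]
midpoint -1: h = 1 > 0 → [-1, 0]
midpoint -0.5: h = -1.25 < 0 → [-1, -0.5]
midpoint -0.75: h = -0.3125 < 0 → [-1, -0.75]
midpoint -0.875: h = 0.2969 > 0 → [-0.875, -0.75]
midpoint -0.8125: h = -0.0195 < 0 → [-0.875, -0.8125]
midpoint -0.84375: h = 0.1357 > 0 → [-0.84375, -0.8125]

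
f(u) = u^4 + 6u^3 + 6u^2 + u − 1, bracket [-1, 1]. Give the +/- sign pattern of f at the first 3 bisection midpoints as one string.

-+-

u = 0 gives f = -1, negative; keep [0, 1]
u = 0.5 gives f = 1.8125, positive; keep [0, 0.5]
u = 0.25 gives f = -0.277344, negative; keep [0.25, 0.5]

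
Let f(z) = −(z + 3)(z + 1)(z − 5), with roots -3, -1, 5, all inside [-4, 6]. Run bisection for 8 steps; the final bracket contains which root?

f(1) = 32 > 0, so the root lies in [1, 6]
f(3.5) = 43.875 > 0, so the root lies in [3.5, 6]
f(4.75) = 11.140625 > 0, so the root lies in [4.75, 6]
f(5.375) = -20.0215 < 0, so the root lies in [4.75, 5.375]
f(5.0625) = -3.0549 < 0, so the root lies in [4.75, 5.0625]
f(4.90625) = 4.3778 > 0, so the root lies in [4.90625, 5.0625]
f(4.984375) = 0.7466 > 0, so the root lies in [4.984375, 5.0625]
f(5.0234375) = -1.1327 < 0, so the root lies in [4.984375, 5.0234375]

5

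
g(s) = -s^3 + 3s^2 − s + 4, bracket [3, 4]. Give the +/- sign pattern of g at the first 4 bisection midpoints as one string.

s = 3.5 gives g = -5.625, negative; keep [3, 3.5]
s = 3.25 gives g = -1.890625, negative; keep [3, 3.25]
s = 3.125 gives g = -0.345703, negative; keep [3, 3.125]
s = 3.0625 gives g = 0.3513, positive; keep [3.0625, 3.125]

---+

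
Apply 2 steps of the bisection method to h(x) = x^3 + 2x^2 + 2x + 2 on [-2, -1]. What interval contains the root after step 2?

[-1.75, -1.5]

midpoint -1.5: h = 0.125 > 0 → [-2, -1.5]
midpoint -1.75: h = -0.734375 < 0 → [-1.75, -1.5]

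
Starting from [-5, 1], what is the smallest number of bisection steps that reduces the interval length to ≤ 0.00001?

20

Width after n steps is 6/2^n. Need 2^n ≥ 6/0.00001 = 600000.
2^19 = 524288 < 600000 ≤ 2^20 = 1048576, so n = 20.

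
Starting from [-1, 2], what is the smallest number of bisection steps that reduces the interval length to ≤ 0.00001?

Width after n steps is 3/2^n. Need 2^n ≥ 3/0.00001 = 300000.
2^18 = 262144 < 300000 ≤ 2^19 = 524288, so n = 19.

19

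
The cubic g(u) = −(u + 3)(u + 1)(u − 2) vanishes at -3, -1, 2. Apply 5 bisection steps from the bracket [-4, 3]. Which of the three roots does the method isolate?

u = -0.5 gives g = 3.125, positive; keep [-0.5, 3]
u = 1.25 gives g = 7.171875, positive; keep [1.25, 3]
u = 2.125 gives g = -2.001953, negative; keep [1.25, 2.125]
u = 1.6875 gives g = 3.9368, positive; keep [1.6875, 2.125]
u = 1.90625 gives g = 1.3368, positive; keep [1.90625, 2.125]

2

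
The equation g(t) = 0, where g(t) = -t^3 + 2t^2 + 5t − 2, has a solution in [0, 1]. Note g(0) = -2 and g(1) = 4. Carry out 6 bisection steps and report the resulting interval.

midpoint 0.5: g = 0.875 > 0 → [0, 0.5]
midpoint 0.25: g = -0.640625 < 0 → [0.25, 0.5]
midpoint 0.375: g = 0.103516 > 0 → [0.25, 0.375]
midpoint 0.3125: g = -0.2727 < 0 → [0.3125, 0.375]
midpoint 0.34375: g = -0.0855 < 0 → [0.34375, 0.375]
midpoint 0.359375: g = 0.0088 > 0 → [0.34375, 0.359375]

[0.34375, 0.359375]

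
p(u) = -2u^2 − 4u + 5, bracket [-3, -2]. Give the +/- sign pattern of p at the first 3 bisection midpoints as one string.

++-

u = -2.5 gives p = 2.5, positive; keep [-3, -2.5]
u = -2.75 gives p = 0.875, positive; keep [-3, -2.75]
u = -2.875 gives p = -0.03125, negative; keep [-2.875, -2.75]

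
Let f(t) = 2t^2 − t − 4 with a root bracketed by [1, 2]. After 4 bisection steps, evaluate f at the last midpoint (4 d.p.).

0.0078

f(1.5) = -1 < 0, so the root lies in [1.5, 2]
f(1.75) = 0.375 > 0, so the root lies in [1.5, 1.75]
f(1.625) = -0.34375 < 0, so the root lies in [1.625, 1.75]
f(1.6875) = 0.0078 > 0, so the root lies in [1.625, 1.6875]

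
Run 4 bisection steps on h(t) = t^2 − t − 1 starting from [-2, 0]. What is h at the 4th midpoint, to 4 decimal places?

0.0156

midpoint -1: h = 1 > 0 → [-1, 0]
midpoint -0.5: h = -0.25 < 0 → [-1, -0.5]
midpoint -0.75: h = 0.3125 > 0 → [-0.75, -0.5]
midpoint -0.625: h = 0.0156 > 0 → [-0.625, -0.5]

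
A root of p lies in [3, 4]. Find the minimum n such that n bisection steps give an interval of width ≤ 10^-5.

17

Width after n steps is 1/2^n. Need 2^n ≥ 1/10^-5 = 100000.
2^16 = 65536 < 100000 ≤ 2^17 = 131072, so n = 17.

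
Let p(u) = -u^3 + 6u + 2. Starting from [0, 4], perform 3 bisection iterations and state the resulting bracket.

m = 2, p(m) = 6 (+); new bracket [2, 4]
m = 3, p(m) = -7 (−); new bracket [2, 3]
m = 2.5, p(m) = 1.375 (+); new bracket [2.5, 3]

[2.5, 3]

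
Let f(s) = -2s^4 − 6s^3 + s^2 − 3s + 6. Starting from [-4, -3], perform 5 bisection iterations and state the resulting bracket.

s = -3.5 gives f = -14.125, negative; keep [-3.5, -3]
s = -3.25 gives f = 9.148438, positive; keep [-3.5, -3.25]
s = -3.375 gives f = -1.316895, negative; keep [-3.375, -3.25]
s = -3.3125 gives f = 4.1933, positive; keep [-3.375, -3.3125]
s = -3.34375 gives f = 1.5095, positive; keep [-3.375, -3.34375]

[-3.375, -3.34375]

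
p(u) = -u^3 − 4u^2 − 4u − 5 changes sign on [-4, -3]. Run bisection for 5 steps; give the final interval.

[-3.25, -3.21875]

p(-3.5) = 2.875 > 0, so the root lies in [-3.5, -3]
p(-3.25) = 0.078125 > 0, so the root lies in [-3.25, -3]
p(-3.125) = -1.044922 < 0, so the root lies in [-3.25, -3.125]
p(-3.1875) = -0.5051 < 0, so the root lies in [-3.25, -3.1875]
p(-3.21875) = -0.219 < 0, so the root lies in [-3.25, -3.21875]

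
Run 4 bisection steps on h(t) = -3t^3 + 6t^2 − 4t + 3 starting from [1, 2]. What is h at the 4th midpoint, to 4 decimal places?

-0.0457

m = 1.5, h(m) = 0.375 (+); new bracket [1.5, 2]
m = 1.75, h(m) = -1.703125 (−); new bracket [1.5, 1.75]
m = 1.625, h(m) = -0.529297 (−); new bracket [1.5, 1.625]
m = 1.5625, h(m) = -0.0457 (−); new bracket [1.5, 1.5625]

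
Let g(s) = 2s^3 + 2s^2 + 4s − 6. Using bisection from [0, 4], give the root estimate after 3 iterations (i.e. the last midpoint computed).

m = 2, g(m) = 26 (+); new bracket [0, 2]
m = 1, g(m) = 2 (+); new bracket [0, 1]
m = 0.5, g(m) = -3.25 (−); new bracket [0.5, 1]

0.5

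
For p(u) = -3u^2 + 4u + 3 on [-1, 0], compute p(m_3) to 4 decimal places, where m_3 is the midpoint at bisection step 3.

-0.6719

midpoint -0.5: p = 0.25 > 0 → [-1, -0.5]
midpoint -0.75: p = -1.6875 < 0 → [-0.75, -0.5]
midpoint -0.625: p = -0.671875 < 0 → [-0.625, -0.5]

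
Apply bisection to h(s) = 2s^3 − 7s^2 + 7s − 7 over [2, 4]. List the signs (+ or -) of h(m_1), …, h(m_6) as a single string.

h(3) = 5 > 0, so the root lies in [2, 3]
h(2.5) = -2 < 0, so the root lies in [2.5, 3]
h(2.75) = 0.90625 > 0, so the root lies in [2.5, 2.75]
h(2.625) = -0.6836 < 0, so the root lies in [2.625, 2.75]
h(2.6875) = 0.0757 > 0, so the root lies in [2.625, 2.6875]
h(2.65625) = -0.3127 < 0, so the root lies in [2.65625, 2.6875]

+-+-+-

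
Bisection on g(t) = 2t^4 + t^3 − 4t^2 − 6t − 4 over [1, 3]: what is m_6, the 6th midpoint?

1.84375

m = 2, g(m) = 8 (+); new bracket [1, 2]
m = 1.5, g(m) = -8.5 (−); new bracket [1.5, 2]
m = 1.75, g(m) = -2.632812 (−); new bracket [1.75, 2]
m = 1.875, g(m) = 1.9985 (+); new bracket [1.75, 1.875]
m = 1.8125, g(m) = -0.4768 (−); new bracket [1.8125, 1.875]
m = 1.84375, g(m) = 0.7195 (+); new bracket [1.8125, 1.84375]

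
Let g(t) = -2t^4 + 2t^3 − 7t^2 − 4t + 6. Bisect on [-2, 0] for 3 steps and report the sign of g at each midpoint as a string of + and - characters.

-++

midpoint -1: g = -1 < 0 → [-1, 0]
midpoint -0.5: g = 5.875 > 0 → [-1, -0.5]
midpoint -0.75: g = 3.585938 > 0 → [-1, -0.75]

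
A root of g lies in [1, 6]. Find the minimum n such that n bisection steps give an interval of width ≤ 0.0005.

Width after n steps is 5/2^n. Need 2^n ≥ 5/0.0005 = 10000.
2^13 = 8192 < 10000 ≤ 2^14 = 16384, so n = 14.

14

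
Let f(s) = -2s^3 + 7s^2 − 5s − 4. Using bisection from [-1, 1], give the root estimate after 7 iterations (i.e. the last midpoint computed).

m = 0, f(m) = -4 (−); new bracket [-1, 0]
m = -0.5, f(m) = 0.5 (+); new bracket [-0.5, 0]
m = -0.25, f(m) = -2.28125 (−); new bracket [-0.5, -0.25]
m = -0.375, f(m) = -1.0352 (−); new bracket [-0.5, -0.375]
m = -0.4375, f(m) = -0.3052 (−); new bracket [-0.5, -0.4375]
m = -0.46875, f(m) = 0.0878 (+); new bracket [-0.46875, -0.4375]
m = -0.453125, f(m) = -0.111 (−); new bracket [-0.46875, -0.453125]

-0.453125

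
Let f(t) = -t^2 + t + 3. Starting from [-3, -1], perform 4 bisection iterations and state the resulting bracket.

[-1.375, -1.25]

f(-2) = -3 < 0, so the root lies in [-2, -1]
f(-1.5) = -0.75 < 0, so the root lies in [-1.5, -1]
f(-1.25) = 0.1875 > 0, so the root lies in [-1.5, -1.25]
f(-1.375) = -0.2656 < 0, so the root lies in [-1.375, -1.25]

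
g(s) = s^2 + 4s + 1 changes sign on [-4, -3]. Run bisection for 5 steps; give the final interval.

g(-3.5) = -0.75 < 0, so the root lies in [-4, -3.5]
g(-3.75) = 0.0625 > 0, so the root lies in [-3.75, -3.5]
g(-3.625) = -0.359375 < 0, so the root lies in [-3.75, -3.625]
g(-3.6875) = -0.1523 < 0, so the root lies in [-3.75, -3.6875]
g(-3.71875) = -0.0459 < 0, so the root lies in [-3.75, -3.71875]

[-3.75, -3.71875]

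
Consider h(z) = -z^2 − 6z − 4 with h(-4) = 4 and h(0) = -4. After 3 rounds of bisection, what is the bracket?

midpoint -2: h = 4 > 0 → [-2, 0]
midpoint -1: h = 1 > 0 → [-1, 0]
midpoint -0.5: h = -1.25 < 0 → [-1, -0.5]

[-1, -0.5]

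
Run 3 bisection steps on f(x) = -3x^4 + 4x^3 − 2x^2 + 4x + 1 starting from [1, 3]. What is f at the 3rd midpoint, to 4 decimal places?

m = 2, f(m) = -15 (−); new bracket [1, 2]
m = 1.5, f(m) = 0.8125 (+); new bracket [1.5, 2]
m = 1.75, f(m) = -4.824219 (−); new bracket [1.5, 1.75]

-4.8242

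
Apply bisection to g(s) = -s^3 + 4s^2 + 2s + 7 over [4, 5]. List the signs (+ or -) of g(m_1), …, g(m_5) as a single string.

+-+++

m = 4.5, g(m) = 5.875 (+); new bracket [4.5, 5]
m = 4.75, g(m) = -0.421875 (−); new bracket [4.5, 4.75]
m = 4.625, g(m) = 2.880859 (+); new bracket [4.625, 4.75]
m = 4.6875, g(m) = 1.2688 (+); new bracket [4.6875, 4.75]
m = 4.71875, g(m) = 0.4334 (+); new bracket [4.71875, 4.75]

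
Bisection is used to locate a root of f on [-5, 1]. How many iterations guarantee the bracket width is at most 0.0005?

Width after n steps is 6/2^n. Need 2^n ≥ 6/0.0005 = 12000.
2^13 = 8192 < 12000 ≤ 2^14 = 16384, so n = 14.

14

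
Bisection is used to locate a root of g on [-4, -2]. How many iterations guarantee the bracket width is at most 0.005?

9

Width after n steps is 2/2^n. Need 2^n ≥ 2/0.005 = 400.
2^8 = 256 < 400 ≤ 2^9 = 512, so n = 9.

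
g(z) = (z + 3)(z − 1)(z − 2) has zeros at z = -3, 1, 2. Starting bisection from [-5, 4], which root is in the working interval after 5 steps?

g(-0.5) = 9.375 > 0, so the root lies in [-5, -0.5]
g(-2.75) = 4.453125 > 0, so the root lies in [-5, -2.75]
g(-3.875) = -25.060547 < 0, so the root lies in [-3.875, -2.75]
g(-3.3125) = -7.1594 < 0, so the root lies in [-3.3125, -2.75]
g(-3.03125) = -0.6338 < 0, so the root lies in [-3.03125, -2.75]

-3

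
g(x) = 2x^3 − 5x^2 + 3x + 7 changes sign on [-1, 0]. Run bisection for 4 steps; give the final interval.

[-0.875, -0.8125]

g(-0.5) = 4 > 0, so the root lies in [-1, -0.5]
g(-0.75) = 1.09375 > 0, so the root lies in [-1, -0.75]
g(-0.875) = -0.792969 < 0, so the root lies in [-0.875, -0.75]
g(-0.8125) = 0.189 > 0, so the root lies in [-0.875, -0.8125]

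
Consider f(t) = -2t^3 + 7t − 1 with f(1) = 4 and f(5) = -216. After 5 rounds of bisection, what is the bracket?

f(3) = -34 < 0, so the root lies in [1, 3]
f(2) = -3 < 0, so the root lies in [1, 2]
f(1.5) = 2.75 > 0, so the root lies in [1.5, 2]
f(1.75) = 0.5312 > 0, so the root lies in [1.75, 2]
f(1.875) = -1.0586 < 0, so the root lies in [1.75, 1.875]

[1.75, 1.875]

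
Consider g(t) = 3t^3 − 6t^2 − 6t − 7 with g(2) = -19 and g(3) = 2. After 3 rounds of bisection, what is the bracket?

midpoint 2.5: g = -12.625 < 0 → [2.5, 3]
midpoint 2.75: g = -6.484375 < 0 → [2.75, 3]
midpoint 2.875: g = -2.552734 < 0 → [2.875, 3]

[2.875, 3]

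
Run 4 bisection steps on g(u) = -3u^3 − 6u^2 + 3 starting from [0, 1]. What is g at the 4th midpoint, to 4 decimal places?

0.5676

midpoint 0.5: g = 1.125 > 0 → [0.5, 1]
midpoint 0.75: g = -1.640625 < 0 → [0.5, 0.75]
midpoint 0.625: g = -0.076172 < 0 → [0.5, 0.625]
midpoint 0.5625: g = 0.5676 > 0 → [0.5625, 0.625]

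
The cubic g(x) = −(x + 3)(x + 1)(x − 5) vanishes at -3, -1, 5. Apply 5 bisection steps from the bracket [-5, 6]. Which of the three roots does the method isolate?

midpoint 0.5: g = 23.625 > 0 → [0.5, 6]
midpoint 3.25: g = 46.484375 > 0 → [3.25, 6]
midpoint 4.625: g = 16.083984 > 0 → [4.625, 6]
midpoint 5.3125: g = -16.3977 < 0 → [4.625, 5.3125]
midpoint 4.96875: g = 1.4864 > 0 → [4.96875, 5.3125]

5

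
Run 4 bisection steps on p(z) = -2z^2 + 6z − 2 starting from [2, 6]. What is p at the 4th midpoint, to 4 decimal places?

z = 4 gives p = -10, negative; keep [2, 4]
z = 3 gives p = -2, negative; keep [2, 3]
z = 2.5 gives p = 0.5, positive; keep [2.5, 3]
z = 2.75 gives p = -0.625, negative; keep [2.5, 2.75]

-0.6250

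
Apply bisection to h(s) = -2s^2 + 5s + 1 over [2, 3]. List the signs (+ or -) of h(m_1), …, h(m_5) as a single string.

+-+-+

midpoint 2.5: h = 1 > 0 → [2.5, 3]
midpoint 2.75: h = -0.375 < 0 → [2.5, 2.75]
midpoint 2.625: h = 0.34375 > 0 → [2.625, 2.75]
midpoint 2.6875: h = -0.0078 < 0 → [2.625, 2.6875]
midpoint 2.65625: h = 0.1699 > 0 → [2.65625, 2.6875]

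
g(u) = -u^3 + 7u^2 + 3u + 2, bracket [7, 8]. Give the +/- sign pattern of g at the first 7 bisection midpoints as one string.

-+++---

midpoint 7.5: g = -3.625 < 0 → [7, 7.5]
midpoint 7.25: g = 10.609375 > 0 → [7.25, 7.5]
midpoint 7.375: g = 3.728516 > 0 → [7.375, 7.5]
midpoint 7.4375: g = 0.1116 > 0 → [7.4375, 7.5]
midpoint 7.46875: g = -1.7417 < 0 → [7.4375, 7.46875]
midpoint 7.453125: g = -0.8113 < 0 → [7.4375, 7.453125]
midpoint 7.4453125: g = -0.3489 < 0 → [7.4375, 7.4453125]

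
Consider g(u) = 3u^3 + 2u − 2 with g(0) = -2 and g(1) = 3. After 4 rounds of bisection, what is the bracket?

[0.625, 0.6875]

midpoint 0.5: g = -0.625 < 0 → [0.5, 1]
midpoint 0.75: g = 0.765625 > 0 → [0.5, 0.75]
midpoint 0.625: g = -0.017578 < 0 → [0.625, 0.75]
midpoint 0.6875: g = 0.3499 > 0 → [0.625, 0.6875]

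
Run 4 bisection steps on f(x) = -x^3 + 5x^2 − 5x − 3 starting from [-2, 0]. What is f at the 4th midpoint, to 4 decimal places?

x = -1 gives f = 8, positive; keep [-1, 0]
x = -0.5 gives f = 0.875, positive; keep [-0.5, 0]
x = -0.25 gives f = -1.421875, negative; keep [-0.5, -0.25]
x = -0.375 gives f = -0.3691, negative; keep [-0.5, -0.375]

-0.3691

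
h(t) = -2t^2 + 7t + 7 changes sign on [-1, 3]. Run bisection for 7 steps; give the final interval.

t = 1 gives h = 12, positive; keep [-1, 1]
t = 0 gives h = 7, positive; keep [-1, 0]
t = -0.5 gives h = 3, positive; keep [-1, -0.5]
t = -0.75 gives h = 0.625, positive; keep [-1, -0.75]
t = -0.875 gives h = -0.6562, negative; keep [-0.875, -0.75]
t = -0.8125 gives h = -0.0078, negative; keep [-0.8125, -0.75]
t = -0.78125 gives h = 0.3105, positive; keep [-0.8125, -0.78125]

[-0.8125, -0.78125]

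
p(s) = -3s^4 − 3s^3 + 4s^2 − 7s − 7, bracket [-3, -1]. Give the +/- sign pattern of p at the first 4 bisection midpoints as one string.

-+++

s = -2 gives p = -1, negative; keep [-2, -1]
s = -1.5 gives p = 7.4375, positive; keep [-2, -1.5]
s = -1.75 gives p = 5.441406, positive; keep [-2, -1.75]
s = -1.875 gives p = 2.884, positive; keep [-2, -1.875]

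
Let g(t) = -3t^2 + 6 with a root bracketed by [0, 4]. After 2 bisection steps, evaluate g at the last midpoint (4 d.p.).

t = 2 gives g = -6, negative; keep [0, 2]
t = 1 gives g = 3, positive; keep [1, 2]

3.0000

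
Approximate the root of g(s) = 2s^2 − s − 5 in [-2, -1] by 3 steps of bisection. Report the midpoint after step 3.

-1.375

g(-1.5) = 1 > 0, so the root lies in [-1.5, -1]
g(-1.25) = -0.625 < 0, so the root lies in [-1.5, -1.25]
g(-1.375) = 0.15625 > 0, so the root lies in [-1.375, -1.25]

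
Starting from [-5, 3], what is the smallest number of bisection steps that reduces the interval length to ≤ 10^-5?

20

Width after n steps is 8/2^n. Need 2^n ≥ 8/10^-5 = 800000.
2^19 = 524288 < 800000 ≤ 2^20 = 1048576, so n = 20.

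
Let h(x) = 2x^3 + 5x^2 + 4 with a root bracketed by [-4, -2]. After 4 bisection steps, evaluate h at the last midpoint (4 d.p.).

m = -3, h(m) = -5 (−); new bracket [-3, -2]
m = -2.5, h(m) = 4 (+); new bracket [-3, -2.5]
m = -2.75, h(m) = 0.21875 (+); new bracket [-3, -2.75]
m = -2.875, h(m) = -2.1992 (−); new bracket [-2.875, -2.75]

-2.1992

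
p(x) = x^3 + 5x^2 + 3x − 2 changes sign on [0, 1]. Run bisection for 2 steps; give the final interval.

[0.25, 0.5]

x = 0.5 gives p = 0.875, positive; keep [0, 0.5]
x = 0.25 gives p = -0.921875, negative; keep [0.25, 0.5]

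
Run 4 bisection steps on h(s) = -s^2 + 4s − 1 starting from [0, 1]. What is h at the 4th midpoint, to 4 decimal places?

0.1523

midpoint 0.5: h = 0.75 > 0 → [0, 0.5]
midpoint 0.25: h = -0.0625 < 0 → [0.25, 0.5]
midpoint 0.375: h = 0.359375 > 0 → [0.25, 0.375]
midpoint 0.3125: h = 0.1523 > 0 → [0.25, 0.3125]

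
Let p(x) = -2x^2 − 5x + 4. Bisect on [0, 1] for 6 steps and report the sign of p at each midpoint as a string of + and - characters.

+-+---

m = 0.5, p(m) = 1 (+); new bracket [0.5, 1]
m = 0.75, p(m) = -0.875 (−); new bracket [0.5, 0.75]
m = 0.625, p(m) = 0.09375 (+); new bracket [0.625, 0.75]
m = 0.6875, p(m) = -0.3828 (−); new bracket [0.625, 0.6875]
m = 0.65625, p(m) = -0.1426 (−); new bracket [0.625, 0.65625]
m = 0.640625, p(m) = -0.0239 (−); new bracket [0.625, 0.640625]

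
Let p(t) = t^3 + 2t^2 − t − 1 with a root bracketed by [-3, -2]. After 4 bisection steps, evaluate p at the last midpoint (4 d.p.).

0.2903

p(-2.5) = -1.625 < 0, so the root lies in [-2.5, -2]
p(-2.25) = -0.015625 < 0, so the root lies in [-2.25, -2]
p(-2.125) = 0.560547 > 0, so the root lies in [-2.25, -2.125]
p(-2.1875) = 0.2903 > 0, so the root lies in [-2.25, -2.1875]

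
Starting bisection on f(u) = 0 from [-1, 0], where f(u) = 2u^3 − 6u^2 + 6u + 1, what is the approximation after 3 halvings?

-0.125

u = -0.5 gives f = -3.75, negative; keep [-0.5, 0]
u = -0.25 gives f = -0.90625, negative; keep [-0.25, 0]
u = -0.125 gives f = 0.152344, positive; keep [-0.25, -0.125]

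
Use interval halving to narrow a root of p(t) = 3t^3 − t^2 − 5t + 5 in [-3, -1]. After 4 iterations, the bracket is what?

m = -2, p(m) = -13 (−); new bracket [-2, -1]
m = -1.5, p(m) = 0.125 (+); new bracket [-2, -1.5]
m = -1.75, p(m) = -5.390625 (−); new bracket [-1.75, -1.5]
m = -1.625, p(m) = -2.3887 (−); new bracket [-1.625, -1.5]

[-1.625, -1.5]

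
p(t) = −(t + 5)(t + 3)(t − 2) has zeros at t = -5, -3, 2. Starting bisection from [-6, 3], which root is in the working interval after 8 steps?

2

midpoint -1.5: p = 18.375 > 0 → [-1.5, 3]
midpoint 0.75: p = 26.953125 > 0 → [0.75, 3]
midpoint 1.875: p = 4.189453 > 0 → [1.875, 3]
midpoint 2.4375: p = -17.6931 < 0 → [1.875, 2.4375]
midpoint 2.15625: p = -5.7655 < 0 → [1.875, 2.15625]
midpoint 2.015625: p = -0.5498 < 0 → [1.875, 2.015625]
midpoint 1.9453125: p = 1.8783 > 0 → [1.9453125, 2.015625]
midpoint 1.98046875: p = 0.679 > 0 → [1.98046875, 2.015625]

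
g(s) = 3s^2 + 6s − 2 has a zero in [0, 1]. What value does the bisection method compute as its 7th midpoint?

0.2890625

m = 0.5, g(m) = 1.75 (+); new bracket [0, 0.5]
m = 0.25, g(m) = -0.3125 (−); new bracket [0.25, 0.5]
m = 0.375, g(m) = 0.671875 (+); new bracket [0.25, 0.375]
m = 0.3125, g(m) = 0.168 (+); new bracket [0.25, 0.3125]
m = 0.28125, g(m) = -0.0752 (−); new bracket [0.28125, 0.3125]
m = 0.296875, g(m) = 0.0457 (+); new bracket [0.28125, 0.296875]
m = 0.2890625, g(m) = -0.015 (−); new bracket [0.2890625, 0.296875]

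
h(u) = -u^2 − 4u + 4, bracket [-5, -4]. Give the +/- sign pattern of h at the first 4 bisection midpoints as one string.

++-+

midpoint -4.5: h = 1.75 > 0 → [-5, -4.5]
midpoint -4.75: h = 0.4375 > 0 → [-5, -4.75]
midpoint -4.875: h = -0.265625 < 0 → [-4.875, -4.75]
midpoint -4.8125: h = 0.0898 > 0 → [-4.875, -4.8125]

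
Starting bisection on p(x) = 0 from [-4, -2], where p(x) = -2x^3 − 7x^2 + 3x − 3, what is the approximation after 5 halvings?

-3.9375

p(-3) = -21 < 0, so the root lies in [-4, -3]
p(-3.5) = -13.5 < 0, so the root lies in [-4, -3.5]
p(-3.75) = -7.21875 < 0, so the root lies in [-4, -3.75]
p(-3.875) = -3.3633 < 0, so the root lies in [-4, -3.875]
p(-3.9375) = -1.2466 < 0, so the root lies in [-4, -3.9375]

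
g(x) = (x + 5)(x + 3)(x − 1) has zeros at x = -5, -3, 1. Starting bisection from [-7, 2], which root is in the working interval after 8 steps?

g(-2.5) = -4.375 < 0, so the root lies in [-2.5, 2]
g(-0.25) = -16.328125 < 0, so the root lies in [-0.25, 2]
g(0.875) = -2.845703 < 0, so the root lies in [0.875, 2]
g(1.4375) = 12.4978 > 0, so the root lies in [0.875, 1.4375]
g(1.15625) = 3.998 > 0, so the root lies in [0.875, 1.15625]
g(1.015625) = 0.3774 > 0, so the root lies in [0.875, 1.015625]
g(0.9453125) = -1.2828 < 0, so the root lies in [0.9453125, 1.015625]
g(0.98046875) = -0.4649 < 0, so the root lies in [0.98046875, 1.015625]

1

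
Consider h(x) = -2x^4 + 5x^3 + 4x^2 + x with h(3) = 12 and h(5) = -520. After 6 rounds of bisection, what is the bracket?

[3.15625, 3.1875]

h(4) = -124 < 0, so the root lies in [3, 4]
h(3.5) = -33.25 < 0, so the root lies in [3, 3.5]
h(3.25) = -5.992188 < 0, so the root lies in [3, 3.25]
h(3.125) = 4.0405 > 0, so the root lies in [3.125, 3.25]
h(3.1875) = -0.7019 < 0, so the root lies in [3.125, 3.1875]
h(3.15625) = 1.7359 > 0, so the root lies in [3.15625, 3.1875]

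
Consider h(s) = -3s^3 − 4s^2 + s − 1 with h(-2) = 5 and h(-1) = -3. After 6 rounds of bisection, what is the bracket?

[-1.65625, -1.640625]

s = -1.5 gives h = -1.375, negative; keep [-2, -1.5]
s = -1.75 gives h = 1.078125, positive; keep [-1.75, -1.5]
s = -1.625 gives h = -0.314453, negative; keep [-1.75, -1.625]
s = -1.6875 gives h = 0.3381, positive; keep [-1.6875, -1.625]
s = -1.65625 gives h = 0.0012, positive; keep [-1.65625, -1.625]
s = -1.640625 gives h = -0.1593, negative; keep [-1.65625, -1.640625]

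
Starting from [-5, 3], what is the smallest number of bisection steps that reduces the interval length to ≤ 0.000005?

21

Width after n steps is 8/2^n. Need 2^n ≥ 8/0.000005 = 1600000.
2^20 = 1048576 < 1600000 ≤ 2^21 = 2097152, so n = 21.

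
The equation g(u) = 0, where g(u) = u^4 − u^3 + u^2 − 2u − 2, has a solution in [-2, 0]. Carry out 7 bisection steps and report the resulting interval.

u = -1 gives g = 3, positive; keep [-1, 0]
u = -0.5 gives g = -0.5625, negative; keep [-1, -0.5]
u = -0.75 gives g = 0.800781, positive; keep [-0.75, -0.5]
u = -0.625 gives g = 0.0374, positive; keep [-0.625, -0.5]
u = -0.5625 gives g = -0.2805, negative; keep [-0.625, -0.5625]
u = -0.59375 gives g = -0.1264, negative; keep [-0.625, -0.59375]
u = -0.609375 gives g = -0.0457, negative; keep [-0.625, -0.609375]

[-0.625, -0.609375]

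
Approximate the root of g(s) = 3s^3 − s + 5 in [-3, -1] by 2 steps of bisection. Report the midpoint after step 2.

-1.5

g(-2) = -17 < 0, so the root lies in [-2, -1]
g(-1.5) = -3.625 < 0, so the root lies in [-1.5, -1]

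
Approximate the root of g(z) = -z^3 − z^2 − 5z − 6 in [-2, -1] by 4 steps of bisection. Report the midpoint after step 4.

-1.1875

z = -1.5 gives g = 2.625, positive; keep [-1.5, -1]
z = -1.25 gives g = 0.640625, positive; keep [-1.25, -1]
z = -1.125 gives g = -0.216797, negative; keep [-1.25, -1.125]
z = -1.1875 gives g = 0.2019, positive; keep [-1.1875, -1.125]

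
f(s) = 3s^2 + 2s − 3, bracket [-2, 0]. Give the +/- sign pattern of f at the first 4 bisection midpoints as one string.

-+--

f(-1) = -2 < 0, so the root lies in [-2, -1]
f(-1.5) = 0.75 > 0, so the root lies in [-1.5, -1]
f(-1.25) = -0.8125 < 0, so the root lies in [-1.5, -1.25]
f(-1.375) = -0.0781 < 0, so the root lies in [-1.5, -1.375]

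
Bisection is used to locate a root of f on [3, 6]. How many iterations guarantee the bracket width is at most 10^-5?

19

Width after n steps is 3/2^n. Need 2^n ≥ 3/10^-5 = 300000.
2^18 = 262144 < 300000 ≤ 2^19 = 524288, so n = 19.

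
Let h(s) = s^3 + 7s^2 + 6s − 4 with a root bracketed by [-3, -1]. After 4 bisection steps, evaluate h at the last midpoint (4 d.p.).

0.4434

m = -2, h(m) = 4 (+); new bracket [-2, -1]
m = -1.5, h(m) = -0.625 (−); new bracket [-2, -1.5]
m = -1.75, h(m) = 1.578125 (+); new bracket [-1.75, -1.5]
m = -1.625, h(m) = 0.4434 (+); new bracket [-1.625, -1.5]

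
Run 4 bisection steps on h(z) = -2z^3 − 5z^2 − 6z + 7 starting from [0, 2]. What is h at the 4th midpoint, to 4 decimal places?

h(1) = -6 < 0, so the root lies in [0, 1]
h(0.5) = 2.5 > 0, so the root lies in [0.5, 1]
h(0.75) = -1.15625 < 0, so the root lies in [0.5, 0.75]
h(0.625) = 0.8086 > 0, so the root lies in [0.625, 0.75]

0.8086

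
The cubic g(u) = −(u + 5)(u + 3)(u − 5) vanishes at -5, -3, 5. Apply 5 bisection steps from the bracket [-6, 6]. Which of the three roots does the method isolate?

5

midpoint 0: g = 75 > 0 → [0, 6]
midpoint 3: g = 96 > 0 → [3, 6]
midpoint 4.5: g = 35.625 > 0 → [4.5, 6]
midpoint 5.25: g = -21.1406 < 0 → [4.5, 5.25]
midpoint 4.875: g = 9.7207 > 0 → [4.875, 5.25]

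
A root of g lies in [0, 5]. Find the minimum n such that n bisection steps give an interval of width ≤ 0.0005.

Width after n steps is 5/2^n. Need 2^n ≥ 5/0.0005 = 10000.
2^13 = 8192 < 10000 ≤ 2^14 = 16384, so n = 14.

14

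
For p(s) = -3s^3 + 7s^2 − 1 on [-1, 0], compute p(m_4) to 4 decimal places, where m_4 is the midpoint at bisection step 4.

-0.2249

midpoint -0.5: p = 1.125 > 0 → [-0.5, 0]
midpoint -0.25: p = -0.515625 < 0 → [-0.5, -0.25]
midpoint -0.375: p = 0.142578 > 0 → [-0.375, -0.25]
midpoint -0.3125: p = -0.2249 < 0 → [-0.375, -0.3125]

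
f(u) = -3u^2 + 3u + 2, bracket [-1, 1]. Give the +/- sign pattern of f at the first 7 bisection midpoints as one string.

m = 0, f(m) = 2 (+); new bracket [-1, 0]
m = -0.5, f(m) = -0.25 (−); new bracket [-0.5, 0]
m = -0.25, f(m) = 1.0625 (+); new bracket [-0.5, -0.25]
m = -0.375, f(m) = 0.4531 (+); new bracket [-0.5, -0.375]
m = -0.4375, f(m) = 0.1133 (+); new bracket [-0.5, -0.4375]
m = -0.46875, f(m) = -0.0654 (−); new bracket [-0.46875, -0.4375]
m = -0.453125, f(m) = 0.0247 (+); new bracket [-0.46875, -0.453125]

+-+++-+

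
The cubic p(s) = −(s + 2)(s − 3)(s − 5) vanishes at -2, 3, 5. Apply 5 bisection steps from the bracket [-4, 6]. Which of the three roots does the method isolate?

m = 1, p(m) = -24 (−); new bracket [-4, 1]
m = -1.5, p(m) = -14.625 (−); new bracket [-4, -1.5]
m = -2.75, p(m) = 33.421875 (+); new bracket [-2.75, -1.5]
m = -2.125, p(m) = 4.5645 (+); new bracket [-2.125, -1.5]
m = -1.8125, p(m) = -6.1472 (−); new bracket [-2.125, -1.8125]

-2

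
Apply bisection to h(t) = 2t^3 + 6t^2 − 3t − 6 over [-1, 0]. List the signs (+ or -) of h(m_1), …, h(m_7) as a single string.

m = -0.5, h(m) = -3.25 (−); new bracket [-1, -0.5]
m = -0.75, h(m) = -1.21875 (−); new bracket [-1, -0.75]
m = -0.875, h(m) = -0.121094 (−); new bracket [-1, -0.875]
m = -0.9375, h(m) = 0.438 (+); new bracket [-0.9375, -0.875]
m = -0.90625, h(m) = 0.1579 (+); new bracket [-0.90625, -0.875]
m = -0.890625, h(m) = 0.0182 (+); new bracket [-0.890625, -0.875]
m = -0.8828125, h(m) = -0.0515 (−); new bracket [-0.890625, -0.8828125]

---+++-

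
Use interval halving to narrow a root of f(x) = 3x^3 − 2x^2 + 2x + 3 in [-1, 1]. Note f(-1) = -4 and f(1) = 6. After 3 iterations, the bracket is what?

m = 0, f(m) = 3 (+); new bracket [-1, 0]
m = -0.5, f(m) = 1.125 (+); new bracket [-1, -0.5]
m = -0.75, f(m) = -0.890625 (−); new bracket [-0.75, -0.5]

[-0.75, -0.5]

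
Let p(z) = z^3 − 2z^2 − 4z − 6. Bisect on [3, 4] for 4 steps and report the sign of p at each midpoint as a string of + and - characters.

-++-

p(3.5) = -1.625 < 0, so the root lies in [3.5, 4]
p(3.75) = 3.609375 > 0, so the root lies in [3.5, 3.75]
p(3.625) = 0.853516 > 0, so the root lies in [3.5, 3.625]
p(3.5625) = -0.4197 < 0, so the root lies in [3.5625, 3.625]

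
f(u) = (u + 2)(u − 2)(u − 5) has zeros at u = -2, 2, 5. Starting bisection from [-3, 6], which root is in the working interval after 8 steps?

u = 1.5 gives f = 6.125, positive; keep [-3, 1.5]
u = -0.75 gives f = 19.765625, positive; keep [-3, -0.75]
u = -1.875 gives f = 3.330078, positive; keep [-3, -1.875]
u = -2.4375 gives f = -14.4392, negative; keep [-2.4375, -1.875]
u = -2.15625 gives f = -4.6474, negative; keep [-2.15625, -1.875]
u = -2.015625 gives f = -0.4402, negative; keep [-2.015625, -1.875]
u = -1.9453125 gives f = 1.4985, positive; keep [-2.015625, -1.9453125]
u = -1.98046875 gives f = 0.5427, positive; keep [-2.015625, -1.98046875]

-2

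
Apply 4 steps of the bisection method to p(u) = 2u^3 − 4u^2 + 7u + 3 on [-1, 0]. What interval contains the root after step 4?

[-0.375, -0.3125]

m = -0.5, p(m) = -1.75 (−); new bracket [-0.5, 0]
m = -0.25, p(m) = 0.96875 (+); new bracket [-0.5, -0.25]
m = -0.375, p(m) = -0.292969 (−); new bracket [-0.375, -0.25]
m = -0.3125, p(m) = 0.3608 (+); new bracket [-0.375, -0.3125]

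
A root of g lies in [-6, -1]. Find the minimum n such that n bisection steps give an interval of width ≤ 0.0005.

Width after n steps is 5/2^n. Need 2^n ≥ 5/0.0005 = 10000.
2^13 = 8192 < 10000 ≤ 2^14 = 16384, so n = 14.

14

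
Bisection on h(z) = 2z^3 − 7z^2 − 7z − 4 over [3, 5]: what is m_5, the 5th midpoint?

4.4375

midpoint 4: h = -16 < 0 → [4, 5]
midpoint 4.5: h = 5 > 0 → [4, 4.5]
midpoint 4.25: h = -6.65625 < 0 → [4.25, 4.5]
midpoint 4.375: h = -1.1289 < 0 → [4.375, 4.5]
midpoint 4.4375: h = 1.8589 > 0 → [4.375, 4.4375]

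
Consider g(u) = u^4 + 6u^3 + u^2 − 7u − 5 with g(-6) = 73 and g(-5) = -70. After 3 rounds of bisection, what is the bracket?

[-5.75, -5.625]

u = -5.5 gives g = -19.4375, negative; keep [-6, -5.5]
u = -5.75 gives g = 20.785156, positive; keep [-5.75, -5.5]
u = -5.625 gives g = -0.726318, negative; keep [-5.75, -5.625]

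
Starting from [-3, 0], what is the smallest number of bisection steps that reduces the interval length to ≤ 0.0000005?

Width after n steps is 3/2^n. Need 2^n ≥ 3/0.0000005 = 6000000.
2^22 = 4194304 < 6000000 ≤ 2^23 = 8388608, so n = 23.

23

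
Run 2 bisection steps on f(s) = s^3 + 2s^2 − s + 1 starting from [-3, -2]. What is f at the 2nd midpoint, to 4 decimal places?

-1.9219

midpoint -2.5: f = 0.375 > 0 → [-3, -2.5]
midpoint -2.75: f = -1.921875 < 0 → [-2.75, -2.5]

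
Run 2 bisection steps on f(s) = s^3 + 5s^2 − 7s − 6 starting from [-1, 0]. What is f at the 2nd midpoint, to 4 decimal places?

f(-0.5) = -1.375 < 0, so the root lies in [-1, -0.5]
f(-0.75) = 1.640625 > 0, so the root lies in [-0.75, -0.5]

1.6406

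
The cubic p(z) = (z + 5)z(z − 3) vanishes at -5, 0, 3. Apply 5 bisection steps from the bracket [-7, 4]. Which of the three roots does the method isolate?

-5

z = -1.5 gives p = 23.625, positive; keep [-7, -1.5]
z = -4.25 gives p = 23.109375, positive; keep [-7, -4.25]
z = -5.625 gives p = -30.322266, negative; keep [-5.625, -4.25]
z = -4.9375 gives p = 2.4495, positive; keep [-5.625, -4.9375]
z = -5.28125 gives p = -12.3006, negative; keep [-5.28125, -4.9375]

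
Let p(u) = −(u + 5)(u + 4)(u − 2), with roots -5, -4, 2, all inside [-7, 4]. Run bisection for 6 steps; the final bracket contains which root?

2

u = -1.5 gives p = 30.625, positive; keep [-1.5, 4]
u = 1.25 gives p = 24.609375, positive; keep [1.25, 4]
u = 2.625 gives p = -31.572266, negative; keep [1.25, 2.625]
u = 1.9375 gives p = 2.5745, positive; keep [1.9375, 2.625]
u = 2.28125 gives p = -12.8631, negative; keep [1.9375, 2.28125]
u = 2.109375 gives p = -4.7506, negative; keep [1.9375, 2.109375]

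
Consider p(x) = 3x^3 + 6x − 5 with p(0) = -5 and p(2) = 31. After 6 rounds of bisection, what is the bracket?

midpoint 1: p = 4 > 0 → [0, 1]
midpoint 0.5: p = -1.625 < 0 → [0.5, 1]
midpoint 0.75: p = 0.765625 > 0 → [0.5, 0.75]
midpoint 0.625: p = -0.5176 < 0 → [0.625, 0.75]
midpoint 0.6875: p = 0.0999 > 0 → [0.625, 0.6875]
midpoint 0.65625: p = -0.2146 < 0 → [0.65625, 0.6875]

[0.65625, 0.6875]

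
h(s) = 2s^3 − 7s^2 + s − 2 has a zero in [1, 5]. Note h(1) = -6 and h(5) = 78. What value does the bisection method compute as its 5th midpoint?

3.375

s = 3 gives h = -8, negative; keep [3, 5]
s = 4 gives h = 18, positive; keep [3, 4]
s = 3.5 gives h = 1.5, positive; keep [3, 3.5]
s = 3.25 gives h = -4.0312, negative; keep [3.25, 3.5]
s = 3.375 gives h = -1.4727, negative; keep [3.375, 3.5]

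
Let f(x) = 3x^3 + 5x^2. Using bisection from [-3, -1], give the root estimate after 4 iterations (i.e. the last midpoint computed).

midpoint -2: f = -4 < 0 → [-2, -1]
midpoint -1.5: f = 1.125 > 0 → [-2, -1.5]
midpoint -1.75: f = -0.765625 < 0 → [-1.75, -1.5]
midpoint -1.625: f = 0.3301 > 0 → [-1.75, -1.625]

-1.625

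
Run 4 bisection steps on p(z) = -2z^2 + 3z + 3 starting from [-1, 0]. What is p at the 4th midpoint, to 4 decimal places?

p(-0.5) = 1 > 0, so the root lies in [-1, -0.5]
p(-0.75) = -0.375 < 0, so the root lies in [-0.75, -0.5]
p(-0.625) = 0.34375 > 0, so the root lies in [-0.75, -0.625]
p(-0.6875) = -0.0078 < 0, so the root lies in [-0.6875, -0.625]

-0.0078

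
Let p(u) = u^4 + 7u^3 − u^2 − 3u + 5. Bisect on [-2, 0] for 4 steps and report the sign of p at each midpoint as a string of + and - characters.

p(-1) = 1 > 0, so the root lies in [-2, -1]
p(-1.5) = -11.3125 < 0, so the root lies in [-1.5, -1]
p(-1.25) = -4.042969 < 0, so the root lies in [-1.25, -1]
p(-1.125) = -1.2556 < 0, so the root lies in [-1.125, -1]

+---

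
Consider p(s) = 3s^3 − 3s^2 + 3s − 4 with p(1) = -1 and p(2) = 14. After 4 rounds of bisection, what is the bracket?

[1.125, 1.1875]

m = 1.5, p(m) = 3.875 (+); new bracket [1, 1.5]
m = 1.25, p(m) = 0.921875 (+); new bracket [1, 1.25]
m = 1.125, p(m) = -0.150391 (−); new bracket [1.125, 1.25]
m = 1.1875, p(m) = 0.3557 (+); new bracket [1.125, 1.1875]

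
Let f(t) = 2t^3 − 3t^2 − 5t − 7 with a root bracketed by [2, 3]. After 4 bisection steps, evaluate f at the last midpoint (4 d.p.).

f(2.5) = -7 < 0, so the root lies in [2.5, 3]
f(2.75) = -1.84375 < 0, so the root lies in [2.75, 3]
f(2.875) = 1.355469 > 0, so the root lies in [2.75, 2.875]
f(2.8125) = -0.2983 < 0, so the root lies in [2.8125, 2.875]

-0.2983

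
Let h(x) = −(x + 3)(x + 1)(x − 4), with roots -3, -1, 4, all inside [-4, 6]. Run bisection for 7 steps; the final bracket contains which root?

midpoint 1: h = 24 > 0 → [1, 6]
midpoint 3.5: h = 14.625 > 0 → [3.5, 6]
midpoint 4.75: h = -33.421875 < 0 → [3.5, 4.75]
midpoint 4.125: h = -4.5645 < 0 → [3.5, 4.125]
midpoint 3.8125: h = 6.1472 > 0 → [3.8125, 4.125]
midpoint 3.96875: h = 1.0821 > 0 → [3.96875, 4.125]
midpoint 4.046875: h = -1.6671 < 0 → [3.96875, 4.046875]

4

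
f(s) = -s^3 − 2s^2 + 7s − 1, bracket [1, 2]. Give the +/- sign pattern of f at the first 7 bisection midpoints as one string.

+-+++--

midpoint 1.5: f = 1.625 > 0 → [1.5, 2]
midpoint 1.75: f = -0.234375 < 0 → [1.5, 1.75]
midpoint 1.625: f = 0.802734 > 0 → [1.625, 1.75]
midpoint 1.6875: f = 0.3118 > 0 → [1.6875, 1.75]
midpoint 1.71875: f = 0.0457 > 0 → [1.71875, 1.75]
midpoint 1.734375: f = -0.0926 < 0 → [1.71875, 1.734375]
midpoint 1.7265625: f = -0.023 < 0 → [1.71875, 1.7265625]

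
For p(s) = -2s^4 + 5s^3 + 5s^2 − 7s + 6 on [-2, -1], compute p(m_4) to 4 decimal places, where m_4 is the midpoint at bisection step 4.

s = -1.5 gives p = 0.75, positive; keep [-2, -1.5]
s = -1.75 gives p = -11.992188, negative; keep [-1.75, -1.5]
s = -1.625 gives p = -4.822754, negative; keep [-1.625, -1.5]
s = -1.5625 gives p = -1.8499, negative; keep [-1.5625, -1.5]

-1.8499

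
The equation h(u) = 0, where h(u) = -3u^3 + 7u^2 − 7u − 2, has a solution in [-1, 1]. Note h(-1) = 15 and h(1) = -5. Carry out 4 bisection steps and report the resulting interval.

[-0.25, -0.125]

midpoint 0: h = -2 < 0 → [-1, 0]
midpoint -0.5: h = 3.625 > 0 → [-0.5, 0]
midpoint -0.25: h = 0.234375 > 0 → [-0.25, 0]
midpoint -0.125: h = -1.0098 < 0 → [-0.25, -0.125]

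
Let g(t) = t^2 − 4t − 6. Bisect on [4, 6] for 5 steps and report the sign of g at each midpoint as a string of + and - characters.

-++-+

g(5) = -1 < 0, so the root lies in [5, 6]
g(5.5) = 2.25 > 0, so the root lies in [5, 5.5]
g(5.25) = 0.5625 > 0, so the root lies in [5, 5.25]
g(5.125) = -0.2344 < 0, so the root lies in [5.125, 5.25]
g(5.1875) = 0.1602 > 0, so the root lies in [5.125, 5.1875]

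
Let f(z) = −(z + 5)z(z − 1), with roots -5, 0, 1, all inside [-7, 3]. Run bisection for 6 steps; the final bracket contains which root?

-5

midpoint -2: f = -18 < 0 → [-7, -2]
midpoint -4.5: f = -12.375 < 0 → [-7, -4.5]
midpoint -5.75: f = 29.109375 > 0 → [-5.75, -4.5]
midpoint -5.125: f = 3.9238 > 0 → [-5.125, -4.5]
midpoint -4.8125: f = -5.2449 < 0 → [-5.125, -4.8125]
midpoint -4.96875: f = -0.9268 < 0 → [-5.125, -4.96875]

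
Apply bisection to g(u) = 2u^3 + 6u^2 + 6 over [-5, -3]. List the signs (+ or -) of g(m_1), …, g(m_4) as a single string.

--+-

m = -4, g(m) = -26 (−); new bracket [-4, -3]
m = -3.5, g(m) = -6.25 (−); new bracket [-3.5, -3]
m = -3.25, g(m) = 0.71875 (+); new bracket [-3.5, -3.25]
m = -3.375, g(m) = -2.543 (−); new bracket [-3.375, -3.25]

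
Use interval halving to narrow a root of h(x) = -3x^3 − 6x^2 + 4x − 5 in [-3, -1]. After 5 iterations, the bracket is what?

[-2.75, -2.6875]

h(-2) = -13 < 0, so the root lies in [-3, -2]
h(-2.5) = -5.625 < 0, so the root lies in [-3, -2.5]
h(-2.75) = 1.015625 > 0, so the root lies in [-2.75, -2.5]
h(-2.625) = -2.5801 < 0, so the root lies in [-2.75, -2.625]
h(-2.6875) = -0.8533 < 0, so the root lies in [-2.75, -2.6875]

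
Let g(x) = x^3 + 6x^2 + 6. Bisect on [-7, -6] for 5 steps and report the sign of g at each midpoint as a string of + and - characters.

g(-6.5) = -15.125 < 0, so the root lies in [-6.5, -6]
g(-6.25) = -3.765625 < 0, so the root lies in [-6.25, -6]
g(-6.125) = 1.310547 > 0, so the root lies in [-6.25, -6.125]
g(-6.1875) = -1.1785 < 0, so the root lies in [-6.1875, -6.125]
g(-6.15625) = 0.0782 > 0, so the root lies in [-6.1875, -6.15625]

--+-+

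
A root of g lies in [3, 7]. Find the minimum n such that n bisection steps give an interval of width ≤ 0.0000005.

Width after n steps is 4/2^n. Need 2^n ≥ 4/0.0000005 = 8000000.
2^22 = 4194304 < 8000000 ≤ 2^23 = 8388608, so n = 23.

23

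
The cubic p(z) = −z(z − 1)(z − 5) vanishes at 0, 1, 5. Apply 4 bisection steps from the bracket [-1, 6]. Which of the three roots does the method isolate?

5

midpoint 2.5: p = 9.375 > 0 → [2.5, 6]
midpoint 4.25: p = 10.359375 > 0 → [4.25, 6]
midpoint 5.125: p = -2.642578 < 0 → [4.25, 5.125]
midpoint 4.6875: p = 5.4016 > 0 → [4.6875, 5.125]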